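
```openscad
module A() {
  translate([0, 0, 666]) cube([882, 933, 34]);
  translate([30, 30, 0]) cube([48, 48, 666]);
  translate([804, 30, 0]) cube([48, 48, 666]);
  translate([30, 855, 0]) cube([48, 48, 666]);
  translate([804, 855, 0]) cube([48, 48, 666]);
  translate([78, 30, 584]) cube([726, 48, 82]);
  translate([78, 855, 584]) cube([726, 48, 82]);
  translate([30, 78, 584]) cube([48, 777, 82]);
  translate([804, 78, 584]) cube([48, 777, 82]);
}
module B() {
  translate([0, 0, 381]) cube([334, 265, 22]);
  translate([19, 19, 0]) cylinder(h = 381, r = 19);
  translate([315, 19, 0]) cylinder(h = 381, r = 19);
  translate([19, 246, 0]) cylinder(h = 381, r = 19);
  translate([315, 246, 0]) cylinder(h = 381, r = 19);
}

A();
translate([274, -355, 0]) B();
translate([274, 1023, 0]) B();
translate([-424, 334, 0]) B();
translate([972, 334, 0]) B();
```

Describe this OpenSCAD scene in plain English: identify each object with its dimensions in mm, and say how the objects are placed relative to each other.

A is a table with a 882×933 mm rectangular top, 34 mm thick, top surface at z = 700 mm, supported by four 48×48 mm square legs, each inset 30 mm from the nearest pair of top edges, running from the floor. Four apron rails, 48 mm thick and 82 mm tall, run between adjacent legs with their top edges flush with the underside of the top and their outer faces flush with the legs' outer faces.

B is a simple wooden stool: a rectangular seat 334 mm (x) by 265 mm (y), 22 mm thick, top face at z = 403 mm, on four round legs, each 38 mm in diameter. The legs rest on z = 0, each leg's axis is inset half a diameter from the nearest pair of seat edges (so the leg's bounding box is flush with the corner).

Four stools sit around the table at the −y, +y, −x, +x sides.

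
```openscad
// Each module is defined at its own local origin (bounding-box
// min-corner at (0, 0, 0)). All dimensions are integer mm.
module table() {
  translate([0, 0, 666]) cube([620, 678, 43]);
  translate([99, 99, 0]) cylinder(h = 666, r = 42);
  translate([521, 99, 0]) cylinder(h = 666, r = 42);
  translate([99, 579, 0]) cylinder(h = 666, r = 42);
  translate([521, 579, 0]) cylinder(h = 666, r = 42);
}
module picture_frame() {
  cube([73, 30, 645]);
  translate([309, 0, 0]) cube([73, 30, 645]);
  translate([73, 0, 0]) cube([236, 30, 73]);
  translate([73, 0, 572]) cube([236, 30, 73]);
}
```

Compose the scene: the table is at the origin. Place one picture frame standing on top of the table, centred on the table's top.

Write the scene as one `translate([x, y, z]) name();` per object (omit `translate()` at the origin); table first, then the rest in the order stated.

table();
translate([119, 324, 709]) picture_frame();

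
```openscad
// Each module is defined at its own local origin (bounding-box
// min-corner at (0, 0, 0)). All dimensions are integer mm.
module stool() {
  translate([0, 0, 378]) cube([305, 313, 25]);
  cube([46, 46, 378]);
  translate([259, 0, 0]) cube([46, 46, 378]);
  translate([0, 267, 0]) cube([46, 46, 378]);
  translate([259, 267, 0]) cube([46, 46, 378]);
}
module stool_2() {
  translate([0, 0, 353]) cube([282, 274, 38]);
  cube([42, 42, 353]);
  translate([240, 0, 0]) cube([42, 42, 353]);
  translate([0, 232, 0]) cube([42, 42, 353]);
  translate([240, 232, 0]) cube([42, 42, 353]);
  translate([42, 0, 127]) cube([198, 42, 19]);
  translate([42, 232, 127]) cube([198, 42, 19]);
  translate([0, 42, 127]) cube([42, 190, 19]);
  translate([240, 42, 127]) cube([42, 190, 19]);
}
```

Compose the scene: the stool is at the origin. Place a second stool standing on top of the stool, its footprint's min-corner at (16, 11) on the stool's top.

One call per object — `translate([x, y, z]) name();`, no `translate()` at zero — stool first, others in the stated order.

stool();
translate([16, 11, 403]) stool_2();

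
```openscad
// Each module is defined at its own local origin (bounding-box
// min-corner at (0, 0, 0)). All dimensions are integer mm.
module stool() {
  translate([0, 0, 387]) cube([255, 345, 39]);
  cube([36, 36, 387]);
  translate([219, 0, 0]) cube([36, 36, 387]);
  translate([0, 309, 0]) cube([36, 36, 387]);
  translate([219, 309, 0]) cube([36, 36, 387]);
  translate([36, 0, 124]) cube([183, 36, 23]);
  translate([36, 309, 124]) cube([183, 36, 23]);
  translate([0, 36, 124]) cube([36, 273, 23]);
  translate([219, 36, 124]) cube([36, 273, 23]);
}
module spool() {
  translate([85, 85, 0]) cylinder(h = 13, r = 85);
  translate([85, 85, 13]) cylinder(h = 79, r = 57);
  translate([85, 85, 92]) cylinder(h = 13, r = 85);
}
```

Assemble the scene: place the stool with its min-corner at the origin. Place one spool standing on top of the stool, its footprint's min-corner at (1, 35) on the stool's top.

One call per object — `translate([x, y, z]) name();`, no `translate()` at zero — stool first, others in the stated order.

stool();
translate([1, 35, 426]) spool();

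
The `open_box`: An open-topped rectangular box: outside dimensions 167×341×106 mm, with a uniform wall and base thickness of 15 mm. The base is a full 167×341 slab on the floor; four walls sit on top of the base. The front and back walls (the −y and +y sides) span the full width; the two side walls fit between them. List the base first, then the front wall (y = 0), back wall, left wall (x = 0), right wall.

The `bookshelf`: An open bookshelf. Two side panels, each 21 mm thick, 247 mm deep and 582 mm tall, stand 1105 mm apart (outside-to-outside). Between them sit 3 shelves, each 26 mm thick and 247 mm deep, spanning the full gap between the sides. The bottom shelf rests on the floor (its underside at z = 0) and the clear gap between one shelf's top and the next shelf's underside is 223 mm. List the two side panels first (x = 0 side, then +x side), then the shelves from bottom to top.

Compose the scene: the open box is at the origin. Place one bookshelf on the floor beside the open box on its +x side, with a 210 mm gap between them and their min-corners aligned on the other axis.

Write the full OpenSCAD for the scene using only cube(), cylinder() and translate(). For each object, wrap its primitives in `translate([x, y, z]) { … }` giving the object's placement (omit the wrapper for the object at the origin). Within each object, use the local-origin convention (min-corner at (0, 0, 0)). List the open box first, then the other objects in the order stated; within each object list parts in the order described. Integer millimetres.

cube([167, 341, 15]);
translate([0, 0, 15]) cube([167, 15, 91]);
translate([0, 326, 15]) cube([167, 15, 91]);
translate([0, 15, 15]) cube([15, 311, 91]);
translate([152, 15, 15]) cube([15, 311, 91]);
translate([377, 0, 0]) {
  cube([21, 247, 582]);
  translate([1084, 0, 0]) cube([21, 247, 582]);
  translate([21, 0, 0]) cube([1063, 247, 26]);
  translate([21, 0, 249]) cube([1063, 247, 26]);
  translate([21, 0, 498]) cube([1063, 247, 26]);
}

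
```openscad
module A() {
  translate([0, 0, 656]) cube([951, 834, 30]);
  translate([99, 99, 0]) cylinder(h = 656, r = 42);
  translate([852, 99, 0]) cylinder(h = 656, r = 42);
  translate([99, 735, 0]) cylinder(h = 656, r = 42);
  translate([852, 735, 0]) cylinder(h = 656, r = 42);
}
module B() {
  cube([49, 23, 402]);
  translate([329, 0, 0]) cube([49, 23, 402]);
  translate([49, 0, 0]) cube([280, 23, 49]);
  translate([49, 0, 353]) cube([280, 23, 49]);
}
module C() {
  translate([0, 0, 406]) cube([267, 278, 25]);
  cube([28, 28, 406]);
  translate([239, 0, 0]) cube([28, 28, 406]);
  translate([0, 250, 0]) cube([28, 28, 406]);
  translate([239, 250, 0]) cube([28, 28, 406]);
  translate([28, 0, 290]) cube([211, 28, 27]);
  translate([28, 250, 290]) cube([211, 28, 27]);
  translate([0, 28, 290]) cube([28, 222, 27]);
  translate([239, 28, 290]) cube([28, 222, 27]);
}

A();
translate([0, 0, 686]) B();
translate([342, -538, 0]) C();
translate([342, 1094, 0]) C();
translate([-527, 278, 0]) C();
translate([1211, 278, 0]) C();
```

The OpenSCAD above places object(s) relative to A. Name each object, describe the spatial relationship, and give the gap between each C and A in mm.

A is a table. B is a picture frame. C is a stool. The picture frame is on top of the table. Four stools sit around the table at the −y, +y, −x, +x sides. The gap between each stool and the table is 260 mm.

Each stool's nearest face is 260 mm from the table's bounding box.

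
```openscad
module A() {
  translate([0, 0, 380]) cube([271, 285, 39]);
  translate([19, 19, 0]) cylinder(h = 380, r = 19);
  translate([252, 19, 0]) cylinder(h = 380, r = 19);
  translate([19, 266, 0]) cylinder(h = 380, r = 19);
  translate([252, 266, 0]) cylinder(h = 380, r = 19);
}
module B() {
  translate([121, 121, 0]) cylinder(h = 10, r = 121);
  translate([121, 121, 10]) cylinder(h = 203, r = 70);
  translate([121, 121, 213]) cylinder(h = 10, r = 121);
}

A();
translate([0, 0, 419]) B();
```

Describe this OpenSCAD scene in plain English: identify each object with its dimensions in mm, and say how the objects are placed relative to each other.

A is a simple wooden stool: a rectangular seat 271 mm (x) by 285 mm (y), 39 mm thick, top face at z = 419 mm, on four round legs, each 38 mm in diameter. The legs rest on z = 0, each leg's axis is inset half a diameter from the nearest pair of seat edges (so the leg's bounding box is flush with the corner).

B is a spool: two coaxial disc flanges of radius 121 mm and thickness 10 mm, joined by a core cylinder of radius 70 mm and height 203 mm. The lower flange rests on z = 0 and the three cylinders share a vertical axis.

The spool is on top of the stool.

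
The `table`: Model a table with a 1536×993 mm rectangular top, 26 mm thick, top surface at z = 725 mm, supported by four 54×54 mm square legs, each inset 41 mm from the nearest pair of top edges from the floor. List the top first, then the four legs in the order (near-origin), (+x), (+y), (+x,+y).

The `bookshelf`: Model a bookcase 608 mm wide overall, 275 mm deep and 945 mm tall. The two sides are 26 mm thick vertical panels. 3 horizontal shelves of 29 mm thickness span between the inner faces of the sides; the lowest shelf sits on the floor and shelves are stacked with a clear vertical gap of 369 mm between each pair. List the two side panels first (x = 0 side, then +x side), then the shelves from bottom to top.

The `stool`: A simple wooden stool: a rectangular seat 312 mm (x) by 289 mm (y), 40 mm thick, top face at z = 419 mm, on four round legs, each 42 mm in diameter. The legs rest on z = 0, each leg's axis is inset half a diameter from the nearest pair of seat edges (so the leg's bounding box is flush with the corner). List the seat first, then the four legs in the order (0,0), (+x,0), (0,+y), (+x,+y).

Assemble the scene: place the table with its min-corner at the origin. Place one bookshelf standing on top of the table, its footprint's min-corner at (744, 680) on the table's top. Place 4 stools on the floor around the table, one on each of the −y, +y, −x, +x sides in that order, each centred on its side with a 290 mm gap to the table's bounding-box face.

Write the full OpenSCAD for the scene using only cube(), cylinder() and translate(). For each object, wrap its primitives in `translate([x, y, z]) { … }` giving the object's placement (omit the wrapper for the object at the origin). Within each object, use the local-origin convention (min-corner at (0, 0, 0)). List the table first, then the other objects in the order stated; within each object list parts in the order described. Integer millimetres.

translate([0, 0, 699]) cube([1536, 993, 26]);
translate([41, 41, 0]) cube([54, 54, 699]);
translate([1441, 41, 0]) cube([54, 54, 699]);
translate([41, 898, 0]) cube([54, 54, 699]);
translate([1441, 898, 0]) cube([54, 54, 699]);
translate([744, 680, 725]) {
  cube([26, 275, 945]);
  translate([582, 0, 0]) cube([26, 275, 945]);
  translate([26, 0, 0]) cube([556, 275, 29]);
  translate([26, 0, 398]) cube([556, 275, 29]);
  translate([26, 0, 796]) cube([556, 275, 29]);
}
translate([612, -579, 0]) {
  translate([0, 0, 379]) cube([312, 289, 40]);
  translate([21, 21, 0]) cylinder(h = 379, r = 21);
  translate([291, 21, 0]) cylinder(h = 379, r = 21);
  translate([21, 268, 0]) cylinder(h = 379, r = 21);
  translate([291, 268, 0]) cylinder(h = 379, r = 21);
}
translate([612, 1283, 0]) {
  translate([0, 0, 379]) cube([312, 289, 40]);
  translate([21, 21, 0]) cylinder(h = 379, r = 21);
  translate([291, 21, 0]) cylinder(h = 379, r = 21);
  translate([21, 268, 0]) cylinder(h = 379, r = 21);
  translate([291, 268, 0]) cylinder(h = 379, r = 21);
}
translate([-602, 352, 0]) {
  translate([0, 0, 379]) cube([312, 289, 40]);
  translate([21, 21, 0]) cylinder(h = 379, r = 21);
  translate([291, 21, 0]) cylinder(h = 379, r = 21);
  translate([21, 268, 0]) cylinder(h = 379, r = 21);
  translate([291, 268, 0]) cylinder(h = 379, r = 21);
}
translate([1826, 352, 0]) {
  translate([0, 0, 379]) cube([312, 289, 40]);
  translate([21, 21, 0]) cylinder(h = 379, r = 21);
  translate([291, 21, 0]) cylinder(h = 379, r = 21);
  translate([21, 268, 0]) cylinder(h = 379, r = 21);
  translate([291, 268, 0]) cylinder(h = 379, r = 21);
}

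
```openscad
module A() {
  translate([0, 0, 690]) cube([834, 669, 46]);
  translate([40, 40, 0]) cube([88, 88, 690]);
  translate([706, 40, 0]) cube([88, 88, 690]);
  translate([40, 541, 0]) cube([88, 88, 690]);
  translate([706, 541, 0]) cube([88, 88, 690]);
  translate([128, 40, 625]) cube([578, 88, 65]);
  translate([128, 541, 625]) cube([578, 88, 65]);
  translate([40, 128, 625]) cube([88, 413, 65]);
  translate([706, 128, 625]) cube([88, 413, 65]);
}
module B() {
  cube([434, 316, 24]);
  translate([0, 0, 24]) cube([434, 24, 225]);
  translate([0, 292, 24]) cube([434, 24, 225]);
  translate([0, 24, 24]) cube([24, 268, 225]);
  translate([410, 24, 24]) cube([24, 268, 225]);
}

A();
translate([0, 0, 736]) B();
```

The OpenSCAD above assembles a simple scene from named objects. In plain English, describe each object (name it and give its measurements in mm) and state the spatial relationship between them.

A is a rectangular dining table. The top is 834×669×46 mm with its upper surface at z = 736 mm. It stands on four 88×88 mm square legs, each inset 40 mm from the nearest pair of top edges, running from the floor to the underside of the top. Four apron rails, 88 mm thick and 65 mm tall, run between adjacent legs with their top edges flush with the underside of the top and their outer faces flush with the legs' outer faces.

B is an open-topped rectangular box: outside dimensions 434×316×249 mm, with a uniform wall and base thickness of 24 mm. The base is a full 434×316 slab on the floor; four walls sit on top of the base. The front and back walls (the −y and +y sides) span the full width; the two side walls fit between them.

The open box is on top of the table.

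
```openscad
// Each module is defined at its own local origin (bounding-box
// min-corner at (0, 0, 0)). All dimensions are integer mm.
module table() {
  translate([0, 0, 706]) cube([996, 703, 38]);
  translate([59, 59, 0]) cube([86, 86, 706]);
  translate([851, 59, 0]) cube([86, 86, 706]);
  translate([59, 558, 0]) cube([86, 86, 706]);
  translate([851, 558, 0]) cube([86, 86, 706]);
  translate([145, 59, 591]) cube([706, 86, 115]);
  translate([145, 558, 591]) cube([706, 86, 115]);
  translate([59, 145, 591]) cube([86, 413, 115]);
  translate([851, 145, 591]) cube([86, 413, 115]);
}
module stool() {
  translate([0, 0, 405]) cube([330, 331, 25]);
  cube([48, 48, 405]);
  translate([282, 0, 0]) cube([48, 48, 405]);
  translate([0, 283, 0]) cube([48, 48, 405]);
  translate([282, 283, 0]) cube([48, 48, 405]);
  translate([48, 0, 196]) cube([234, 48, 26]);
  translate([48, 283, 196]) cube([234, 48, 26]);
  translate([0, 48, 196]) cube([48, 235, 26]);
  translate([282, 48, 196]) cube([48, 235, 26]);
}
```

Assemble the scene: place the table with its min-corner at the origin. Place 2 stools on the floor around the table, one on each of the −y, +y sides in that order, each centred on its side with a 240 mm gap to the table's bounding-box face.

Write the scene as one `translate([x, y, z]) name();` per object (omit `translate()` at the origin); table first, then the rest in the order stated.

table();
translate([333, -571, 0]) stool();
translate([333, 943, 0]) stool();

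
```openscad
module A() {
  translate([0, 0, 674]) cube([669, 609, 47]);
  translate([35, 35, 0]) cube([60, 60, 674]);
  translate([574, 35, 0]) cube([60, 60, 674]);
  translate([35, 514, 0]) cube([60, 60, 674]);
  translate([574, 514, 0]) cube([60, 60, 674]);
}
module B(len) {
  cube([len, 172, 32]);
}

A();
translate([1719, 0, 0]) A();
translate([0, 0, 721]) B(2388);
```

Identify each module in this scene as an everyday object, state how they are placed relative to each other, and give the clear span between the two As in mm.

Second table starts at x = 1719; first ends at x = 669; clear span = 1719 − 669 = 1050 mm.

A is a table. B is a beam. A beam spans the tops of two tables. The clear span between the two tables is 1050 mm.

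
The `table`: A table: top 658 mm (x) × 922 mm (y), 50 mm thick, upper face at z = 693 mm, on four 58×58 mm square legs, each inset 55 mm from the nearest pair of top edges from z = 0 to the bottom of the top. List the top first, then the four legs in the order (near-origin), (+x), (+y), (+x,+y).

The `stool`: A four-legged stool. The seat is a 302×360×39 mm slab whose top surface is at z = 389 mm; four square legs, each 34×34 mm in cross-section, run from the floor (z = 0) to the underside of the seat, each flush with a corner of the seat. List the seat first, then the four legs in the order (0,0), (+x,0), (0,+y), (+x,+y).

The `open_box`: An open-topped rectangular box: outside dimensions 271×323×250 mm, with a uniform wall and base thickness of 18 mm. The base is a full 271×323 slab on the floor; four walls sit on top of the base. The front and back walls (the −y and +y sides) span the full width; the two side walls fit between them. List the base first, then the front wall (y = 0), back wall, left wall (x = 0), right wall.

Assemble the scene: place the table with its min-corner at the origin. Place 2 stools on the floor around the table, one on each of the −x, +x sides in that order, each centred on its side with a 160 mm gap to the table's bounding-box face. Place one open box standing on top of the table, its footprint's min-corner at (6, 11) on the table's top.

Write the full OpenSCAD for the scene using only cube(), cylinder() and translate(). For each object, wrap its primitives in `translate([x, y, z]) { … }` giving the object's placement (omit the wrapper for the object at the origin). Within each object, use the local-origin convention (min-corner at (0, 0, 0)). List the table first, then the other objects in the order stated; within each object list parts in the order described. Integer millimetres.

translate([0, 0, 643]) cube([658, 922, 50]);
translate([55, 55, 0]) cube([58, 58, 643]);
translate([545, 55, 0]) cube([58, 58, 643]);
translate([55, 809, 0]) cube([58, 58, 643]);
translate([545, 809, 0]) cube([58, 58, 643]);
translate([-462, 281, 0]) {
  translate([0, 0, 350]) cube([302, 360, 39]);
  cube([34, 34, 350]);
  translate([268, 0, 0]) cube([34, 34, 350]);
  translate([0, 326, 0]) cube([34, 34, 350]);
  translate([268, 326, 0]) cube([34, 34, 350]);
}
translate([818, 281, 0]) {
  translate([0, 0, 350]) cube([302, 360, 39]);
  cube([34, 34, 350]);
  translate([268, 0, 0]) cube([34, 34, 350]);
  translate([0, 326, 0]) cube([34, 34, 350]);
  translate([268, 326, 0]) cube([34, 34, 350]);
}
translate([6, 11, 693]) {
  cube([271, 323, 18]);
  translate([0, 0, 18]) cube([271, 18, 232]);
  translate([0, 305, 18]) cube([271, 18, 232]);
  translate([0, 18, 18]) cube([18, 287, 232]);
  translate([253, 18, 18]) cube([18, 287, 232]);
}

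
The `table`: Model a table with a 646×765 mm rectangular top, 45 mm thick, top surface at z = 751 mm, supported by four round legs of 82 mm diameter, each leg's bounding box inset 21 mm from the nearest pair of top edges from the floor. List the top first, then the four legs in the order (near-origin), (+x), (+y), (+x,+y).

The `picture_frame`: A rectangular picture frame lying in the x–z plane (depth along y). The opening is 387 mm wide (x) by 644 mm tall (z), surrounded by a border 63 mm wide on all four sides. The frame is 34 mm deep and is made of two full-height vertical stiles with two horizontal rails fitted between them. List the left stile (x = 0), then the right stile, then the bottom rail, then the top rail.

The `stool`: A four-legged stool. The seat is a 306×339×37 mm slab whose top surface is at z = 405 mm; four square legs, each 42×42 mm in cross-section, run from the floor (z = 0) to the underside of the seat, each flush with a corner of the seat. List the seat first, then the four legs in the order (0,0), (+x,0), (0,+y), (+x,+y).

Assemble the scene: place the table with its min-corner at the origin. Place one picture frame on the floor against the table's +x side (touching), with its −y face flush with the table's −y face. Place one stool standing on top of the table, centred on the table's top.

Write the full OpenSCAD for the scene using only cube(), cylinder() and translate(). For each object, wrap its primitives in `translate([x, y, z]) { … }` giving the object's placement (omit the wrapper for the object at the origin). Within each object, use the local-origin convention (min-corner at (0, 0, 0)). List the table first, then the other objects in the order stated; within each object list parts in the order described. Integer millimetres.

translate([0, 0, 706]) cube([646, 765, 45]);
translate([62, 62, 0]) cylinder(h = 706, r = 41);
translate([584, 62, 0]) cylinder(h = 706, r = 41);
translate([62, 703, 0]) cylinder(h = 706, r = 41);
translate([584, 703, 0]) cylinder(h = 706, r = 41);
translate([646, 0, 0]) {
  cube([63, 34, 770]);
  translate([450, 0, 0]) cube([63, 34, 770]);
  translate([63, 0, 0]) cube([387, 34, 63]);
  translate([63, 0, 707]) cube([387, 34, 63]);
}
translate([170, 213, 751]) {
  translate([0, 0, 368]) cube([306, 339, 37]);
  cube([42, 42, 368]);
  translate([264, 0, 0]) cube([42, 42, 368]);
  translate([0, 297, 0]) cube([42, 42, 368]);
  translate([264, 297, 0]) cube([42, 42, 368]);
}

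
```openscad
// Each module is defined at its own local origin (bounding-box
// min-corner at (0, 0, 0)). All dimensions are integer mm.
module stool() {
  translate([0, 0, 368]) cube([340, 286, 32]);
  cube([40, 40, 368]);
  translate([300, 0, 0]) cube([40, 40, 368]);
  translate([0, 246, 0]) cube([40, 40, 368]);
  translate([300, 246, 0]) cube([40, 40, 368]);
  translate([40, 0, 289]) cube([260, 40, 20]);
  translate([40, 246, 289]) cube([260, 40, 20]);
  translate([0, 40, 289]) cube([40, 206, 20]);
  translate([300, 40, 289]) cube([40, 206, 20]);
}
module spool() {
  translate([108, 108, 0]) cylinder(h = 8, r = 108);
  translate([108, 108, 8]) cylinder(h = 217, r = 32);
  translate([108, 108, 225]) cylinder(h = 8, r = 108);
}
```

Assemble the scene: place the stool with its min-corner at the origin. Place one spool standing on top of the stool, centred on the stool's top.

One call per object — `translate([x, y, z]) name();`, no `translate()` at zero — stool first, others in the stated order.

stool();
translate([62, 35, 400]) spool();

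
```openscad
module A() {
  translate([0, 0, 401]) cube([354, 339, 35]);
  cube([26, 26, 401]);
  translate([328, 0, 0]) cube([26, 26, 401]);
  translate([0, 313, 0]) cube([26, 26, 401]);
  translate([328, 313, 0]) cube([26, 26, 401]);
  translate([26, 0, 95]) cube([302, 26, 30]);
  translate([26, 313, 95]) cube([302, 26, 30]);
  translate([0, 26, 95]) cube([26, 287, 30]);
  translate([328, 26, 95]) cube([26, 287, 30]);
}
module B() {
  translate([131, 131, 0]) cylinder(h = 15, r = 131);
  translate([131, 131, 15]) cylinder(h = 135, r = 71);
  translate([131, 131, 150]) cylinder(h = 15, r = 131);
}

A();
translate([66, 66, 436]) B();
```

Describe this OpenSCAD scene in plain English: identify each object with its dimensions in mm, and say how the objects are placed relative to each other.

A is a simple wooden stool: a rectangular seat 354 mm (x) by 339 mm (y), 35 mm thick, top face at z = 436 mm, on four square legs, each 26×26 mm in cross-section. The legs rest on z = 0, each flush with a corner of the seat. Four stretchers, 26 mm wide and 30 mm tall, connect adjacent legs with their undersides at z = 95 mm, each running between the inner faces of the legs it joins and aligned with the legs' outer faces on the other axis.

B is a spool: two coaxial disc flanges of radius 131 mm and thickness 15 mm, joined by a core cylinder of radius 71 mm and height 135 mm. The lower flange rests on z = 0 and the three cylinders share a vertical axis.

The spool is on top of the stool.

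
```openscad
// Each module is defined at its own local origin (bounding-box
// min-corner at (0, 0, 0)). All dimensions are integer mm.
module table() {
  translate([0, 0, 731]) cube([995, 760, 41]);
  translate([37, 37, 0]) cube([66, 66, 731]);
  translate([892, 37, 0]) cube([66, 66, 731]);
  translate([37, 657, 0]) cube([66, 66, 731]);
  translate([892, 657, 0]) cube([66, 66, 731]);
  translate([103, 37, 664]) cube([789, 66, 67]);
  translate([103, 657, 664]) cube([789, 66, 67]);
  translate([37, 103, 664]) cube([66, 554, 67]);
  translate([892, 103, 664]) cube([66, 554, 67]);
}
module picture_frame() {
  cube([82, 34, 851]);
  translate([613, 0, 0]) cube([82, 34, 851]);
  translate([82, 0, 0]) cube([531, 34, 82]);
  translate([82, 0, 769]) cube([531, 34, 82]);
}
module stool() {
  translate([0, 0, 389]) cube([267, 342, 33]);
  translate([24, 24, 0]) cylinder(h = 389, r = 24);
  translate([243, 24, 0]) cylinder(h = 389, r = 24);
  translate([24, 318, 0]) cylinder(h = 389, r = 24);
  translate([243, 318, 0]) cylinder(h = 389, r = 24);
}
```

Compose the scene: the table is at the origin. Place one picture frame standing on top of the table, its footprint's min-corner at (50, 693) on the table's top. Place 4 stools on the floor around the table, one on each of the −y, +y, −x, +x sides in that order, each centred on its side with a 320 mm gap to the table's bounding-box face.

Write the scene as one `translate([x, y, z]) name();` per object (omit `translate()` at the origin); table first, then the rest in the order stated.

table();
translate([50, 693, 772]) picture_frame();
translate([364, -662, 0]) stool();
translate([364, 1080, 0]) stool();
translate([-587, 209, 0]) stool();
translate([1315, 209, 0]) stool();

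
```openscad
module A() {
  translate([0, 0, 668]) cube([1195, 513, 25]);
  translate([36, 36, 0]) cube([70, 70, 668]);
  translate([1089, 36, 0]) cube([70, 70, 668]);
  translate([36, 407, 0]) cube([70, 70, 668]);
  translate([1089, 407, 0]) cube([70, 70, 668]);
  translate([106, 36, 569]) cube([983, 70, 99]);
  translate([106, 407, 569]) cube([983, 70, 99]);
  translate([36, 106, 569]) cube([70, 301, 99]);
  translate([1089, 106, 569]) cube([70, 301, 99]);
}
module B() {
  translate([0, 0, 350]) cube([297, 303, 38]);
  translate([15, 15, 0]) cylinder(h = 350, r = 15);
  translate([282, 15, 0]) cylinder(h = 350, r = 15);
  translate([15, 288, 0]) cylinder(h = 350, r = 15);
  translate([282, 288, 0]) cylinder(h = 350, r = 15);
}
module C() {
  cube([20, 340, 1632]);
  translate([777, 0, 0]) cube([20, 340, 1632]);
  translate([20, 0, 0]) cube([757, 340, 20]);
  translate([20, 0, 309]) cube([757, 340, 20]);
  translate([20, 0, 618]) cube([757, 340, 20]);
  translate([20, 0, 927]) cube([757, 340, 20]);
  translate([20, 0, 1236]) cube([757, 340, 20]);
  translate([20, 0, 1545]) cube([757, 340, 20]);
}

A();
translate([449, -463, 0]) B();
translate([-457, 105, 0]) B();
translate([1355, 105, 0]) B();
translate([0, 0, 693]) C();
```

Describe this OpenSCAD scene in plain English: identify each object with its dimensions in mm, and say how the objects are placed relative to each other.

A is a table with a 1195×513 mm rectangular top, 25 mm thick, top surface at z = 693 mm, supported by four 70×70 mm square legs, each inset 36 mm from the nearest pair of top edges, running from the floor. Four apron rails, 70 mm thick and 99 mm tall, run between adjacent legs with their top edges flush with the underside of the top and their outer faces flush with the legs' outer faces.

B is a simple wooden stool: a rectangular seat 297 mm (x) by 303 mm (y), 38 mm thick, top face at z = 388 mm, on four round legs, each 30 mm in diameter. The legs rest on z = 0, each leg's axis is inset half a diameter from the nearest pair of seat edges (so the leg's bounding box is flush with the corner).

C is a bookshelf 797 mm wide overall, 340 mm deep and 1632 mm tall. The two sides are 20 mm thick vertical panels. 6 horizontal shelves of 20 mm thickness span between the inner faces of the sides; the lowest shelf sits on the floor and shelves are stacked with a clear vertical gap of 289 mm between each pair.

Three stools sit around the table at the −y, −x, +x sides. The bookshelf is on top of the table.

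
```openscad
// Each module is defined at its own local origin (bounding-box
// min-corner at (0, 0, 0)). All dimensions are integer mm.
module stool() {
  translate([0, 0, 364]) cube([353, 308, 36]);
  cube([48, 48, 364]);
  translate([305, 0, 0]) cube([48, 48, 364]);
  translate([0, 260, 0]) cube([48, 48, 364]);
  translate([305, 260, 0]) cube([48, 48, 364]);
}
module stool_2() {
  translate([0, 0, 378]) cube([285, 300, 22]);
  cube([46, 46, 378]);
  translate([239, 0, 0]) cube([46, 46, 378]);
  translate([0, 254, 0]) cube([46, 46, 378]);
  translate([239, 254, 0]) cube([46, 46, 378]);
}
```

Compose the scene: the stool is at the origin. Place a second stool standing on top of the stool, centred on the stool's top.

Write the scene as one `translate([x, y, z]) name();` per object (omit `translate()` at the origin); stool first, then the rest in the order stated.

stool();
translate([34, 4, 400]) stool_2();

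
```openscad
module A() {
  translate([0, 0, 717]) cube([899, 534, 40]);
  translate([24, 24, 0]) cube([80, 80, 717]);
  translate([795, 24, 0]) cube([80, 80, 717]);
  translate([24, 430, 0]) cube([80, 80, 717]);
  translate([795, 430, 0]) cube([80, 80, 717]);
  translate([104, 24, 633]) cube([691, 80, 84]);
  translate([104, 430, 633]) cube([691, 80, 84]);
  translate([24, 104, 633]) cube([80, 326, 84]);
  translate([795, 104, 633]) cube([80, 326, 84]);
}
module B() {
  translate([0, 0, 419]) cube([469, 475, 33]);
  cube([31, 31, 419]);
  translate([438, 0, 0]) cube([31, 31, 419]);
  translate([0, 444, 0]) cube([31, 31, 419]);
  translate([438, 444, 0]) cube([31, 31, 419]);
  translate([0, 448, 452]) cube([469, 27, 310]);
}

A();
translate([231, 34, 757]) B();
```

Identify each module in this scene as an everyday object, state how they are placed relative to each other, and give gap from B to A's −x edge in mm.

A is a table. B is a chair. The chair is on top of the table. The gap from the chair to the table's −x edge is 231 mm.

The chair's min-x is at 231; the table's min-x is 0; gap = 231 mm.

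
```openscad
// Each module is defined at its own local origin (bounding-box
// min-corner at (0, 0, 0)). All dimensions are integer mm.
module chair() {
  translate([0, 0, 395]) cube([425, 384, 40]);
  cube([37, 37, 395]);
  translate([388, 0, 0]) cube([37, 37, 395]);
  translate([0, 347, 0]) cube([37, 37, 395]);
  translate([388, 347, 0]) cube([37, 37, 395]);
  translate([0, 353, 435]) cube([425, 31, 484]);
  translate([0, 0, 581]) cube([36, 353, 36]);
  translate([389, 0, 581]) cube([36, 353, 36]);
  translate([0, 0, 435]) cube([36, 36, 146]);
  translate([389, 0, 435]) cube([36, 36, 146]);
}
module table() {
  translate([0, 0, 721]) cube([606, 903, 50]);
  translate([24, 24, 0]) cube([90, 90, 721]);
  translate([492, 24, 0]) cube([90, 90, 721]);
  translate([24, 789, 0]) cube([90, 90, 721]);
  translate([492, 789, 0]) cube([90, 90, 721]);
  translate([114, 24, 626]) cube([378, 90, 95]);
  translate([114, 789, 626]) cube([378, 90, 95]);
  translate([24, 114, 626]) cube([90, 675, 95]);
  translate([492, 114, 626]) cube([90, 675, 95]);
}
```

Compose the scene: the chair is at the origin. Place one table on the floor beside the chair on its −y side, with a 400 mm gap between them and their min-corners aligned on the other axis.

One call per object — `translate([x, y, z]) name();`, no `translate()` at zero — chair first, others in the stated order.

chair();
translate([0, -1303, 0]) table();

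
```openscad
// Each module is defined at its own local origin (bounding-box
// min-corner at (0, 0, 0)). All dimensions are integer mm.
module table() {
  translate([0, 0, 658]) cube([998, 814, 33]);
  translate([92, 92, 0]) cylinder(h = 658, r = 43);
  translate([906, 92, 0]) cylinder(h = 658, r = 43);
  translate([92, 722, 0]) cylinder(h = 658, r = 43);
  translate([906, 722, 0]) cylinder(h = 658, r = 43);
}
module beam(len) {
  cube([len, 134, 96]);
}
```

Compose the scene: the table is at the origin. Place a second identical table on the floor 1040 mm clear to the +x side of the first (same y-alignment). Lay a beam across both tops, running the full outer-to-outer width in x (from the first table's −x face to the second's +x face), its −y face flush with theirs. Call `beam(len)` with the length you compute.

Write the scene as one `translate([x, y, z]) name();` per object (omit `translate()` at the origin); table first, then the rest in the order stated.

table();
translate([2038, 0, 0]) table();
translate([0, 0, 691]) beam(3036);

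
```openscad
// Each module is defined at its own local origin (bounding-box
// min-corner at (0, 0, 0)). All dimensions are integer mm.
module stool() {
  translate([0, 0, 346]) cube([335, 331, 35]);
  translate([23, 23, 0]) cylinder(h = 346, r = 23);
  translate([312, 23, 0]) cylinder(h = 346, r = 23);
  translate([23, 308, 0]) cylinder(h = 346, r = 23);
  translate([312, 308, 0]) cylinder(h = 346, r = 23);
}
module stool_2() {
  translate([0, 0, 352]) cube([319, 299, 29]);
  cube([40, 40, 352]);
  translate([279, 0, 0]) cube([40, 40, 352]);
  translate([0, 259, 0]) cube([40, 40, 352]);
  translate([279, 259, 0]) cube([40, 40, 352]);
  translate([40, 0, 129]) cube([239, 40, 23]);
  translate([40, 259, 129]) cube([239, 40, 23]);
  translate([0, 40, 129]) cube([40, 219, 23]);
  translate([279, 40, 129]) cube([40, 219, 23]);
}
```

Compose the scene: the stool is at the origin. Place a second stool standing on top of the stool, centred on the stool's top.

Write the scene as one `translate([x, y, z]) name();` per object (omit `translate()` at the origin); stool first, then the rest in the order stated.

stool();
translate([8, 16, 381]) stool_2();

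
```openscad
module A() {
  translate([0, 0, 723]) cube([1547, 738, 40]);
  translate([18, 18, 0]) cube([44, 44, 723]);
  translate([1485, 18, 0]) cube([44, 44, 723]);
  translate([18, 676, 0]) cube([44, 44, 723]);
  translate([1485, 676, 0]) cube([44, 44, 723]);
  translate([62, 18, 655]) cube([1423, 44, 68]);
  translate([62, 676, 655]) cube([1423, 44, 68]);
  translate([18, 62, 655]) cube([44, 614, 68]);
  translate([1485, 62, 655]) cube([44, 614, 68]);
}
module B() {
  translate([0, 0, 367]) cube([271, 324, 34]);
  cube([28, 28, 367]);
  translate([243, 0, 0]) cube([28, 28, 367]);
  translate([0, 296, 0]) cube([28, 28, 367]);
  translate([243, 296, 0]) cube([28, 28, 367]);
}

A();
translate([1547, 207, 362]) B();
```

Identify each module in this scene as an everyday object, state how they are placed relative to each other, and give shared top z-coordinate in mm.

A is a table. B is a stool. The stool is beside the table with their tops flush at z = 763. The shared top z-coordinate is 763 mm.

Both tops at z = 763 mm.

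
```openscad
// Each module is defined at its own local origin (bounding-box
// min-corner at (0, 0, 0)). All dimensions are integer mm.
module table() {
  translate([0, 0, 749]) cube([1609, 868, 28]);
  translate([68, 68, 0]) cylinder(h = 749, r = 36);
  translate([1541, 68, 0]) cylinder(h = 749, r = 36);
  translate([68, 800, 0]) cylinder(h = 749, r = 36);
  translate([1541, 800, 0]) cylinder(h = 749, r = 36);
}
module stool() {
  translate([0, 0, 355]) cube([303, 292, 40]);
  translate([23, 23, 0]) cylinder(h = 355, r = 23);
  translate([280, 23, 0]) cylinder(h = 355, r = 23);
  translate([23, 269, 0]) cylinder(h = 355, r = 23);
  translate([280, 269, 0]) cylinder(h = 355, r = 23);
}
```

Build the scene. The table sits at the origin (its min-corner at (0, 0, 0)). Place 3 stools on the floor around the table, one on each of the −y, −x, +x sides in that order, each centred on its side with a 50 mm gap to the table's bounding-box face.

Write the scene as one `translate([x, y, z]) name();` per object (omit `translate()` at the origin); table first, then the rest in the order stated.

table();
translate([653, -342, 0]) stool();
translate([-353, 288, 0]) stool();
translate([1659, 288, 0]) stool();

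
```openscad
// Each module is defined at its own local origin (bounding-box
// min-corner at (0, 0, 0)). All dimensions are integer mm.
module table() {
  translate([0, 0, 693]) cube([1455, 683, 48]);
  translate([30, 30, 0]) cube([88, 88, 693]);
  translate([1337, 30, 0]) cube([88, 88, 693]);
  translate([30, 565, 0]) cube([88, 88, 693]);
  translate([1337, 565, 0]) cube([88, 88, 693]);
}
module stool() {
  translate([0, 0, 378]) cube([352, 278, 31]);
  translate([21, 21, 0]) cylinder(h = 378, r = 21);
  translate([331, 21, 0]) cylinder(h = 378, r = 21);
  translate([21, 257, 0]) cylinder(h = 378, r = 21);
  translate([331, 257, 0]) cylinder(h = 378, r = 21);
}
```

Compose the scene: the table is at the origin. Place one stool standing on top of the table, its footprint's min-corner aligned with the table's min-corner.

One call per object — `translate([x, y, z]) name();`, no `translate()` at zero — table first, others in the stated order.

table();
translate([0, 0, 741]) stool();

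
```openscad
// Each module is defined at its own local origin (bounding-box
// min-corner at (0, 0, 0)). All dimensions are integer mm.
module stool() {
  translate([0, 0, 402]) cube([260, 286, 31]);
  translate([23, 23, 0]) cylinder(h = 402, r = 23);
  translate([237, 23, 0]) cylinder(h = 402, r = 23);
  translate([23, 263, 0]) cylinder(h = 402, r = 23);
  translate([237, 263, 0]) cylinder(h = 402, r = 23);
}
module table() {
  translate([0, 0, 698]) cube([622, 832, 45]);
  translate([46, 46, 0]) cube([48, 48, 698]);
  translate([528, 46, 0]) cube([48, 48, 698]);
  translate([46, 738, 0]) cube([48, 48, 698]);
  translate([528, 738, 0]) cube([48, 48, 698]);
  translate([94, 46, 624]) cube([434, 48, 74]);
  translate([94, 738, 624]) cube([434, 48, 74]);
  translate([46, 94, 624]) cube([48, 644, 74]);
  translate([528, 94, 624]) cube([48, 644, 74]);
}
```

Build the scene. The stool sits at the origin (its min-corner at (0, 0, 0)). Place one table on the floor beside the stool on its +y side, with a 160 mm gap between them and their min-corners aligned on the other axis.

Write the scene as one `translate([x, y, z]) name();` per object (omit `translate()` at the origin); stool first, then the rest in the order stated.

stool();
translate([0, 446, 0]) table();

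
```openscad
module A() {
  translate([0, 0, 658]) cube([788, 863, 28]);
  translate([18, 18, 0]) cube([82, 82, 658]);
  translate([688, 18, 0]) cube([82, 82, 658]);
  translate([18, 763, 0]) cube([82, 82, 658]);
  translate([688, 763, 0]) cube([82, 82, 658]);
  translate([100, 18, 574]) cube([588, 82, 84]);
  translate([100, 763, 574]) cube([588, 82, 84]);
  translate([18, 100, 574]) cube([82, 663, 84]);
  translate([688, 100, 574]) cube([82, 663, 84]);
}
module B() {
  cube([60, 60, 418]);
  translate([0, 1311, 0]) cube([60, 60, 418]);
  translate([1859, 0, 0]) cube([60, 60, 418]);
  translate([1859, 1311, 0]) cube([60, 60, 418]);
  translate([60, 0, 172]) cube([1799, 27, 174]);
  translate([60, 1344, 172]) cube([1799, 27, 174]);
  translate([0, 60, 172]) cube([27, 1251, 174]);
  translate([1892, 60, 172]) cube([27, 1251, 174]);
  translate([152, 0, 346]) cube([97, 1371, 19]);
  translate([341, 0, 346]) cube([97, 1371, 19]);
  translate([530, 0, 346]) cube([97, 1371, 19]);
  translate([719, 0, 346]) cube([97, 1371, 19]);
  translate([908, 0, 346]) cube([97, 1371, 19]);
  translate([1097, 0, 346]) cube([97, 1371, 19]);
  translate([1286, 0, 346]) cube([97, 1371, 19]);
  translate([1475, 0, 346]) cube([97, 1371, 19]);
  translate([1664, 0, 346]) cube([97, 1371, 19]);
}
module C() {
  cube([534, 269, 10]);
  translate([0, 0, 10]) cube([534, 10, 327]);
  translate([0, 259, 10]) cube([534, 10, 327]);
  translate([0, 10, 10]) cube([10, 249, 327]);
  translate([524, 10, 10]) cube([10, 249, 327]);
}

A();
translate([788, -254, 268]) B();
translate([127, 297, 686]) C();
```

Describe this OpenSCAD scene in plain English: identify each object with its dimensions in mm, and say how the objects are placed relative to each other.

A is a rectangular dining table. The top is 788×863×28 mm with its upper surface at z = 686 mm. It stands on four 82×82 mm square legs, each inset 18 mm from the nearest pair of top edges, running from the floor to the underside of the top. Four apron rails, 82 mm thick and 84 mm tall, run between adjacent legs with their top edges flush with the underside of the top and their outer faces flush with the legs' outer faces.

B is a bed frame 1919 mm long (x) by 1371 mm wide (y). Four 60×60 mm corner posts, 418 mm tall, at the corners of the footprint. Four rails of 27 mm thickness and 174 mm height run between adjacent posts with their undersides at z = 172 mm, their outer faces flush with the outside of the frame (the two x-running rails run between the posts' inner faces; the two y-running rails run between the posts' inner faces). 9 slats, each 97 mm wide (x) and 19 mm thick, lie across the top of the two x-running rails, running the full 1371 mm width of the frame in y; the slats are evenly spaced along x between the inner faces of the end posts with equal gaps (rounded down to the nearest mm) at the −x end and between each pair — any rounding remainder accumulates at the +x end.

C is an open-topped rectangular box: outside dimensions 534×269×337 mm, with a uniform wall and base thickness of 10 mm. The base is a full 534×269 slab on the floor; four walls sit on top of the base. The front and back walls (the −y and +y sides) span the full width; the two side walls fit between them.

The bed frame is beside the table with their tops flush at z = 686. The open box is on top of the table, centred.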